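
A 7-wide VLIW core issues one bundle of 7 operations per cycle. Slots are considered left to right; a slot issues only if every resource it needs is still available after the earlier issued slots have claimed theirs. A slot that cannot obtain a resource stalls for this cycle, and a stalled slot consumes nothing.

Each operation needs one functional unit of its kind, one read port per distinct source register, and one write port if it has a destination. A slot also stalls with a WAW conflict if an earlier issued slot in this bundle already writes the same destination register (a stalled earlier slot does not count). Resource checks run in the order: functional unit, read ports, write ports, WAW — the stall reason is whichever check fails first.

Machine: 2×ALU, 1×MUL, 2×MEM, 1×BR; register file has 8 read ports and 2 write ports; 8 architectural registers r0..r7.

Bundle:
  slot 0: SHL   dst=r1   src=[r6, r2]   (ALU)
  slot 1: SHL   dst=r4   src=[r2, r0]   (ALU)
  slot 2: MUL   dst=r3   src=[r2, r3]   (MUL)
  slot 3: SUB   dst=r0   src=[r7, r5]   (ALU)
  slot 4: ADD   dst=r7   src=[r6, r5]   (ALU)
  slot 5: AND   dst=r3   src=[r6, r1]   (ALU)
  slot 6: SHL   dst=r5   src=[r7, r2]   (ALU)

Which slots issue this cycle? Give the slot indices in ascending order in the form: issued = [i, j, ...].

issued = [0, 1]

(0) want 1×ALU +2rd +1wr — yes → AL1|MU1|ME2|BR1|rd6|wr1
(1) want 1×ALU +2rd +1wr — yes → AL0|MU1|ME2|BR1|rd4|wr0
(2) want 1×MUL +2rd +1wr — WR_PORT → AL0|MU1|ME2|BR1|rd4|wr0
(3) want 1×ALU +2rd +1wr — FU → AL0|MU1|ME2|BR1|rd4|wr0
(4) want 1×ALU +2rd +1wr — FU → AL0|MU1|ME2|BR1|rd4|wr0
(5) want 1×ALU +2rd +1wr — FU → AL0|MU1|ME2|BR1|rd4|wr0
(6) want 1×ALU +2rd +1wr — FU → AL0|MU1|ME2|BR1|rd4|wr0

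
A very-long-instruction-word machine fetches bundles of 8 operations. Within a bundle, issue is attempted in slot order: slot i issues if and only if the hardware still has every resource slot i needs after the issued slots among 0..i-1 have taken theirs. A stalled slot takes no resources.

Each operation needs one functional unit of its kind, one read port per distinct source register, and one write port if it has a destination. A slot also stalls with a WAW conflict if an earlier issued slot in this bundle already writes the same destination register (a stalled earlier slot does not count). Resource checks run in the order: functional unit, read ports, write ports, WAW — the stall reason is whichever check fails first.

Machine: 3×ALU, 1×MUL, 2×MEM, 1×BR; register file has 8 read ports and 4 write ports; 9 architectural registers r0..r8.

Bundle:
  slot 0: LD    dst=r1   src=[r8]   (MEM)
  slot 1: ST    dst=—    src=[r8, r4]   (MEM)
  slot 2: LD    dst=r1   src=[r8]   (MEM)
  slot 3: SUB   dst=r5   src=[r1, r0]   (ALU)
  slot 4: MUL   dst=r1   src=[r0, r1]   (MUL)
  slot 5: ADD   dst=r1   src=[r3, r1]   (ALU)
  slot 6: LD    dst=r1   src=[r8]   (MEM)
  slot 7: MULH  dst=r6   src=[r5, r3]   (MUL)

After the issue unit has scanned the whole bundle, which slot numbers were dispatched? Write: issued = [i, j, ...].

issued = [0, 1, 3, 7]

(0) want 1×MEM +1rd +1wr — yes → AL3|MU1|ME1|BR1|rd7|wr3
(1) want 1×MEM +2rd +0wr — yes → AL3|MU1|ME0|BR1|rd5|wr3
(2) want 1×MEM +1rd +1wr — FU → AL3|MU1|ME0|BR1|rd5|wr3
(3) want 1×ALU +2rd +1wr — yes → AL2|MU1|ME0|BR1|rd3|wr2
(4) want 1×MUL +2rd +1wr — WAW → AL2|MU1|ME0|BR1|rd3|wr2
(5) want 1×ALU +2rd +1wr — WAW → AL2|MU1|ME0|BR1|rd3|wr2
(6) want 1×MEM +1rd +1wr — FU → AL2|MU1|ME0|BR1|rd3|wr2
(7) want 1×MUL +2rd +1wr — yes → AL2|MU0|ME0|BR1|rd1|wr1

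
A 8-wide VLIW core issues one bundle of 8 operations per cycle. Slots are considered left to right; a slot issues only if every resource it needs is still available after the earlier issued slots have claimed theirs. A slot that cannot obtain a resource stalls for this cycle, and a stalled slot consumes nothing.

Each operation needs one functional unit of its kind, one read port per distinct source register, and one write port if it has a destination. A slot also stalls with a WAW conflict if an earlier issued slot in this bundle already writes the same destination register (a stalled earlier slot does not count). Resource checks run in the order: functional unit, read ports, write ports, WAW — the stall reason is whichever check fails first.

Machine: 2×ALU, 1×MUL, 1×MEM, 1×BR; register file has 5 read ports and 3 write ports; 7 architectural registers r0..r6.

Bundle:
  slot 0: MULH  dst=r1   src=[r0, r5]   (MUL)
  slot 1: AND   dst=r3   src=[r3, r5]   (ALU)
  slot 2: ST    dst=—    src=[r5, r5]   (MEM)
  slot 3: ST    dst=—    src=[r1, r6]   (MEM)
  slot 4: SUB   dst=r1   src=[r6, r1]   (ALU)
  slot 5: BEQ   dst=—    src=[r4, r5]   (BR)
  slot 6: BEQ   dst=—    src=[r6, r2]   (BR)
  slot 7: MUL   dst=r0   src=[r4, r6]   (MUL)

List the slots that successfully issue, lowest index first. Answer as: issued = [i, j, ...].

issued = [0, 1, 2]

slot 0 (MUL): ISSUE — free A2,Mu0,Ld1,B1 rp3 wp2
slot 1 (ALU): ISSUE — free A1,Mu0,Ld1,B1 rp1 wp1
slot 2 (MEM): ISSUE — free A1,Mu0,Ld0,B1 rp0 wp1
slot 3 (MEM): stall FU — free A1,Mu0,Ld0,B1 rp0 wp1
slot 4 (ALU): stall RD_PORT — free A1,Mu0,Ld0,B1 rp0 wp1
slot 5 (BR): stall RD_PORT — free A1,Mu0,Ld0,B1 rp0 wp1
slot 6 (BR): stall RD_PORT — free A1,Mu0,Ld0,B1 rp0 wp1
slot 7 (MUL): stall FU — free A1,Mu0,Ld0,B1 rp0 wp1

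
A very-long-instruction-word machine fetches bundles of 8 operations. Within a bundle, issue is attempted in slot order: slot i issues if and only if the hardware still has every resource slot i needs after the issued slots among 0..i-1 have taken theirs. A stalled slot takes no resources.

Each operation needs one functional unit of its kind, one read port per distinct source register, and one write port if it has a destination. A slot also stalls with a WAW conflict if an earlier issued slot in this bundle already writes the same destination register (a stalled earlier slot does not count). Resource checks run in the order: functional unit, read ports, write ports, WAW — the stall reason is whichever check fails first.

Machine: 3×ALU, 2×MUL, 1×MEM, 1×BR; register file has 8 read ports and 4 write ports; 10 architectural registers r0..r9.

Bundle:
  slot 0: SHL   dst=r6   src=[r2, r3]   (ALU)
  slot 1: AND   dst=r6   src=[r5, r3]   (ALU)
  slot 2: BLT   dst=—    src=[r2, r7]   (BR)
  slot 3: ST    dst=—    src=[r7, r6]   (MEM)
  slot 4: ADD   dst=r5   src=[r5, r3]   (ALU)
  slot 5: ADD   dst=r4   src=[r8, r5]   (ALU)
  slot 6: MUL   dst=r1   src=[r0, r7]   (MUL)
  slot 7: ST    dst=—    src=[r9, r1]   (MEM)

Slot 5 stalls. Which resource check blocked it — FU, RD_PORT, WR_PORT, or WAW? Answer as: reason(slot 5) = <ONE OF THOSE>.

reason(slot 5) = RD_PORT

  0. ALU→r6 ⇒ go  {2A/2Mu/1Ld/1B | 6r 3w}
  1. ALU→r6 ⇒ no(WAW)  {2A/2Mu/1Ld/1B | 6r 3w}
  2. BR ⇒ go  {2A/2Mu/1Ld/0B | 4r 3w}
  3. MEM ⇒ go  {2A/2Mu/0Ld/0B | 2r 3w}
  4. ALU→r5 ⇒ go  {1A/2Mu/0Ld/0B | 0r 2w}
  5. ALU→r4 ⇒ no(RD_PORT)  {1A/2Mu/0Ld/0B | 0r 2w}
  6. MUL→r1 ⇒ no(RD_PORT)  {1A/2Mu/0Ld/0B | 0r 2w}
  7. MEM ⇒ no(FU)  {1A/2Mu/0Ld/0B | 0r 2w}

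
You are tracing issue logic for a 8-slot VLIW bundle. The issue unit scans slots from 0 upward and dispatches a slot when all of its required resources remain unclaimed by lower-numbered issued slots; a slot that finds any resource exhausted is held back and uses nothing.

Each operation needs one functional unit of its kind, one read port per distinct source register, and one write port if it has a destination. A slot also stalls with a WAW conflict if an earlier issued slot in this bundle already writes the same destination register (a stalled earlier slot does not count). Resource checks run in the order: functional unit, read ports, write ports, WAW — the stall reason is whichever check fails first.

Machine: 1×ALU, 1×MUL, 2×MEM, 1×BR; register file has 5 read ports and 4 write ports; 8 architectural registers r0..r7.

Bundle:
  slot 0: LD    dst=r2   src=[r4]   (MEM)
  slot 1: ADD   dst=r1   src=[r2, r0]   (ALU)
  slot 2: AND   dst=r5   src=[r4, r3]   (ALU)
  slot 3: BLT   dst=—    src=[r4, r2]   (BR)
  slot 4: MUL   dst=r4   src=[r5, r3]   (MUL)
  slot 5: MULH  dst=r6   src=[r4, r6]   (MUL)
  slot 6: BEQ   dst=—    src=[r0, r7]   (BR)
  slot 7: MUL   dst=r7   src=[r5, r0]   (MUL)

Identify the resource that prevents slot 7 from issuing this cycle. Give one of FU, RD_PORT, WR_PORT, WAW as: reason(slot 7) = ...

slot 0 (MEM): ISSUE — free A1,Mu1,Ld1,B1 rp4 wp3
slot 1 (ALU): ISSUE — free A0,Mu1,Ld1,B1 rp2 wp2
slot 2 (ALU): stall FU — free A0,Mu1,Ld1,B1 rp2 wp2
slot 3 (BR): ISSUE — free A0,Mu1,Ld1,B0 rp0 wp2
slot 4 (MUL): stall RD_PORT — free A0,Mu1,Ld1,B0 rp0 wp2
slot 5 (MUL): stall RD_PORT — free A0,Mu1,Ld1,B0 rp0 wp2
slot 6 (BR): stall FU — free A0,Mu1,Ld1,B0 rp0 wp2
slot 7 (MUL): stall RD_PORT — free A0,Mu1,Ld1,B0 rp0 wp2

reason(slot 7) = RD_PORT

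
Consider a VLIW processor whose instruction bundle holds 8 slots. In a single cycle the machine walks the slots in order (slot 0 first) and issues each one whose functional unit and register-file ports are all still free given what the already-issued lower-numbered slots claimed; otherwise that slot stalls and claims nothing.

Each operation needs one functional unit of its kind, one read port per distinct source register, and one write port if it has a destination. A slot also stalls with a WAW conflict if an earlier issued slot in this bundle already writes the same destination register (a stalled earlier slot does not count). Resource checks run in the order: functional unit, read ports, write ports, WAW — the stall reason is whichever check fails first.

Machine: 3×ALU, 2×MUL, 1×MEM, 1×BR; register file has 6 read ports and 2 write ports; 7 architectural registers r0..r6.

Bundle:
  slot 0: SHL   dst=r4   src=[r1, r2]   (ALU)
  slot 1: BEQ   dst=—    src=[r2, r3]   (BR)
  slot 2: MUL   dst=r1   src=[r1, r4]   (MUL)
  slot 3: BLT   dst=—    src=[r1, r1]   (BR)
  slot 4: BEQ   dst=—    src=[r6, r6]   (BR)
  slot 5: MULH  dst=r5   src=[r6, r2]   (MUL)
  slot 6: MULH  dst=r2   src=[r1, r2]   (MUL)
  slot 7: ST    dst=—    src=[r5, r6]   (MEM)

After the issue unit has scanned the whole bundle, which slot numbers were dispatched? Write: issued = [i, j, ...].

  0. ALU→r4 ⇒ go  {2A/2Mu/1Ld/1B | 4r 1w}
  1. BR ⇒ go  {2A/2Mu/1Ld/0B | 2r 1w}
  2. MUL→r1 ⇒ go  {2A/1Mu/1Ld/0B | 0r 0w}
  3. BR ⇒ no(FU)  {2A/1Mu/1Ld/0B | 0r 0w}
  4. BR ⇒ no(FU)  {2A/1Mu/1Ld/0B | 0r 0w}
  5. MUL→r5 ⇒ no(RD_PORT)  {2A/1Mu/1Ld/0B | 0r 0w}
  6. MUL→r2 ⇒ no(RD_PORT)  {2A/1Mu/1Ld/0B | 0r 0w}
  7. MEM ⇒ no(RD_PORT)  {2A/1Mu/1Ld/0B | 0r 0w}

issued = [0, 1, 2]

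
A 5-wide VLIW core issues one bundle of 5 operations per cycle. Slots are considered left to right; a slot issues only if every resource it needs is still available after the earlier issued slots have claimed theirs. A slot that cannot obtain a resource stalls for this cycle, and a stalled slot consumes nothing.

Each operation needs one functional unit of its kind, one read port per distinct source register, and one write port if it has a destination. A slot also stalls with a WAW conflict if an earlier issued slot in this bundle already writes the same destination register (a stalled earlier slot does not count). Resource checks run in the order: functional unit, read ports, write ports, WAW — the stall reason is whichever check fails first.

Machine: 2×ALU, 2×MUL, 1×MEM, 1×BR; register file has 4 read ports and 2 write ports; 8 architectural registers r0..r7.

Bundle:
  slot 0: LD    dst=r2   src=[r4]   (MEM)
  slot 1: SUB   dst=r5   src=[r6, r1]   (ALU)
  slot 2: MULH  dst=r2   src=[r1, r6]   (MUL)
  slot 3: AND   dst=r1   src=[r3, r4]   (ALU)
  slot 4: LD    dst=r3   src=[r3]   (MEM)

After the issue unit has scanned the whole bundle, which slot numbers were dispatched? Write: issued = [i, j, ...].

#0 MEM src=r4 dispatched  <A:2 Mu:2 Ld:0 B:1 rd:3 wr:1>
#1 ALU src=r6,r1 dispatched  <A:1 Mu:2 Ld:0 B:1 rd:1 wr:0>
#2 MUL src=r1,r6 held:RD_PORT  <A:1 Mu:2 Ld:0 B:1 rd:1 wr:0>
#3 ALU src=r3,r4 held:RD_PORT  <A:1 Mu:2 Ld:0 B:1 rd:1 wr:0>
#4 MEM src=r3 held:FU  <A:1 Mu:2 Ld:0 B:1 rd:1 wr:0>

issued = [0, 1]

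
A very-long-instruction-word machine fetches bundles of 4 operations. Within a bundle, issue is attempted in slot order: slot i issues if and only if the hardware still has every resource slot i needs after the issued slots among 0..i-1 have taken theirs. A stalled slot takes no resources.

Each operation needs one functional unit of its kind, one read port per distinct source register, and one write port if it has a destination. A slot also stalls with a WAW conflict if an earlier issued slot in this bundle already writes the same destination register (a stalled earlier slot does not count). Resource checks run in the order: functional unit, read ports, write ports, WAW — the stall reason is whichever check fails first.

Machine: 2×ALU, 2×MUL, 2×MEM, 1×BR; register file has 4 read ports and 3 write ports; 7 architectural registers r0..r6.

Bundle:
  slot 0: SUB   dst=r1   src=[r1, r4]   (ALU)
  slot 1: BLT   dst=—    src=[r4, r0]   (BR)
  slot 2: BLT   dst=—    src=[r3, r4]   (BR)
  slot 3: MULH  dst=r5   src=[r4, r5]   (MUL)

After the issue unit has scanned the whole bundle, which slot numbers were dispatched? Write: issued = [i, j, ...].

#0 ALU src=r1,r4 dispatched  <A:1 Mu:2 Ld:2 B:1 rd:2 wr:2>
#1 BR src=r4,r0 dispatched  <A:1 Mu:2 Ld:2 B:0 rd:0 wr:2>
#2 BR src=r3,r4 held:FU  <A:1 Mu:2 Ld:2 B:0 rd:0 wr:2>
#3 MUL src=r4,r5 held:RD_PORT  <A:1 Mu:2 Ld:2 B:0 rd:0 wr:2>

issued = [0, 1]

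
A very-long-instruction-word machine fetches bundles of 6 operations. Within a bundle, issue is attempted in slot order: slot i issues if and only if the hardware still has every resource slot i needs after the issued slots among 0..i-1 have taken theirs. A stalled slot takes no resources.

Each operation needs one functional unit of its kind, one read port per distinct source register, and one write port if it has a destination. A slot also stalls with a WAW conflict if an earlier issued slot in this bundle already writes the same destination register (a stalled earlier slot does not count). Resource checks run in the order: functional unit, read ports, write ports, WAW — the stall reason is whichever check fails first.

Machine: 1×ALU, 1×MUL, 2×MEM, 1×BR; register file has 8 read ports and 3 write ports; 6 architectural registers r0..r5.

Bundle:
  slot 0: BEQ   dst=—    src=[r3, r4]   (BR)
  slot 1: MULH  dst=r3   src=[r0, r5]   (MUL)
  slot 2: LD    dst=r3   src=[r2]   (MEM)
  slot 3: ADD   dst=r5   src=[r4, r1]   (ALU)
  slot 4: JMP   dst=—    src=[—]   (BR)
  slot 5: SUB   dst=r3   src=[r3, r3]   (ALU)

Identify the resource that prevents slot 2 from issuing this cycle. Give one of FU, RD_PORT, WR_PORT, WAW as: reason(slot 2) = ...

#0 BR src=r3,r4 dispatched  <A:1 Mu:1 Ld:2 B:0 rd:6 wr:3>
#1 MUL src=r0,r5 dispatched  <A:1 Mu:0 Ld:2 B:0 rd:4 wr:2>
#2 MEM src=r2 held:WAW  <A:1 Mu:0 Ld:2 B:0 rd:4 wr:2>
#3 ALU src=r4,r1 dispatched  <A:0 Mu:0 Ld:2 B:0 rd:2 wr:1>
#4 BR src=- held:FU  <A:0 Mu:0 Ld:2 B:0 rd:2 wr:1>
#5 ALU src=r3,r3 held:FU  <A:0 Mu:0 Ld:2 B:0 rd:2 wr:1>

reason(slot 2) = WAW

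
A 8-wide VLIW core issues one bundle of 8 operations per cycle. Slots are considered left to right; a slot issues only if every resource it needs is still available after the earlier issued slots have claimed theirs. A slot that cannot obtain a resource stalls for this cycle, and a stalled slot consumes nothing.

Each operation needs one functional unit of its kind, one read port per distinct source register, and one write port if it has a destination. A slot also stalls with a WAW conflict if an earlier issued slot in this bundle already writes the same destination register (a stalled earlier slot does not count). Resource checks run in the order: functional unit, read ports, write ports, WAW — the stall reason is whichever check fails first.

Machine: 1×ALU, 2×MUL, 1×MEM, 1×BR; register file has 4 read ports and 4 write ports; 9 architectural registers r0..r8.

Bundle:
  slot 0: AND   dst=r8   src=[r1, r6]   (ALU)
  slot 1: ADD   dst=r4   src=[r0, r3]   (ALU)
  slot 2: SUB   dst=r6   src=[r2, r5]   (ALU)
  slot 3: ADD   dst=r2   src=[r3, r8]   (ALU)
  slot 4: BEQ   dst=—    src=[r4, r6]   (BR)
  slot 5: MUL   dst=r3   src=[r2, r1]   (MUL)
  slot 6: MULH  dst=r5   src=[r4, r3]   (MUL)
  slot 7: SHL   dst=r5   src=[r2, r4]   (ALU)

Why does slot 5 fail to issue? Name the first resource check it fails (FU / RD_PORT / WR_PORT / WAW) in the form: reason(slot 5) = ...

(0) want 1×ALU +2rd +1wr — yes → AL0|MU2|ME1|BR1|rd2|wr3
(1) want 1×ALU +2rd +1wr — FU → AL0|MU2|ME1|BR1|rd2|wr3
(2) want 1×ALU +2rd +1wr — FU → AL0|MU2|ME1|BR1|rd2|wr3
(3) want 1×ALU +2rd +1wr — FU → AL0|MU2|ME1|BR1|rd2|wr3
(4) want 1×BR +2rd +0wr — yes → AL0|MU2|ME1|BR0|rd0|wr3
(5) want 1×MUL +2rd +1wr — RD_PORT → AL0|MU2|ME1|BR0|rd0|wr3
(6) want 1×MUL +2rd +1wr — RD_PORT → AL0|MU2|ME1|BR0|rd0|wr3
(7) want 1×ALU +2rd +1wr — FU → AL0|MU2|ME1|BR0|rd0|wr3

reason(slot 5) = RD_PORT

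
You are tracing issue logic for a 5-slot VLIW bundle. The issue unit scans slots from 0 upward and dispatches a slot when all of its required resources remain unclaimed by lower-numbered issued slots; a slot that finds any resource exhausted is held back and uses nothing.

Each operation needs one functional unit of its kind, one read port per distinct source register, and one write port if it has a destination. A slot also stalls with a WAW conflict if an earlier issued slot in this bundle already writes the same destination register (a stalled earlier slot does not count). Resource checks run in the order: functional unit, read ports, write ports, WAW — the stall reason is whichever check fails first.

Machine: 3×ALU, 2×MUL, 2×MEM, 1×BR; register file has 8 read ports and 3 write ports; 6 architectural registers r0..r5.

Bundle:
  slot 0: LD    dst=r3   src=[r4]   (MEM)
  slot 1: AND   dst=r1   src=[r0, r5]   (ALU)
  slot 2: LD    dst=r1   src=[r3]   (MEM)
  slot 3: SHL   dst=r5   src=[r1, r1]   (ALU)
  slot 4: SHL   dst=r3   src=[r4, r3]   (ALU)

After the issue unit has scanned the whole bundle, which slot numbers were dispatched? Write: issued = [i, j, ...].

issued = [0, 1, 3]

#0 MEM src=r4 dispatched  <A:3 Mu:2 Ld:1 B:1 rd:7 wr:2>
#1 ALU src=r0,r5 dispatched  <A:2 Mu:2 Ld:1 B:1 rd:5 wr:1>
#2 MEM src=r3 held:WAW  <A:2 Mu:2 Ld:1 B:1 rd:5 wr:1>
#3 ALU src=r1,r1 dispatched  <A:1 Mu:2 Ld:1 B:1 rd:4 wr:0>
#4 ALU src=r4,r3 held:WR_PORT  <A:1 Mu:2 Ld:1 B:1 rd:4 wr:0>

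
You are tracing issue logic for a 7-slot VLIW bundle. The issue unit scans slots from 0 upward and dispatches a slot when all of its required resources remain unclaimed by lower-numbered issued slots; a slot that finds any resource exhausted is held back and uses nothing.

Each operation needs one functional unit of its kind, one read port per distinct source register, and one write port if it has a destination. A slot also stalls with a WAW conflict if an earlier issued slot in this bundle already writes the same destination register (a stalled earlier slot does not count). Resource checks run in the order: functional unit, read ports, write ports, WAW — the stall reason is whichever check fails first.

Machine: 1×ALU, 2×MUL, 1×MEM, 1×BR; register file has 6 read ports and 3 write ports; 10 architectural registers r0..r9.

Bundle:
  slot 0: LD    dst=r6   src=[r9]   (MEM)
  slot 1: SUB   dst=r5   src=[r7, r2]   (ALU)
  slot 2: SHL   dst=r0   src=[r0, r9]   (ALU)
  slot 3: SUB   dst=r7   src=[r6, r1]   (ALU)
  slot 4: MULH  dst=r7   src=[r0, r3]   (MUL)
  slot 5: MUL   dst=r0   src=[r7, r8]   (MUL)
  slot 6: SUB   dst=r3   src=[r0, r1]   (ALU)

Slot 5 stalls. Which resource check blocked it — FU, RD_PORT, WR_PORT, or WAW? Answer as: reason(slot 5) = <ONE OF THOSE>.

reason(slot 5) = RD_PORT

(0) want 1×MEM +1rd +1wr — yes → AL1|MU2|ME0|BR1|rd5|wr2
(1) want 1×ALU +2rd +1wr — yes → AL0|MU2|ME0|BR1|rd3|wr1
(2) want 1×ALU +2rd +1wr — FU → AL0|MU2|ME0|BR1|rd3|wr1
(3) want 1×ALU +2rd +1wr — FU → AL0|MU2|ME0|BR1|rd3|wr1
(4) want 1×MUL +2rd +1wr — yes → AL0|MU1|ME0|BR1|rd1|wr0
(5) want 1×MUL +2rd +1wr — RD_PORT → AL0|MU1|ME0|BR1|rd1|wr0
(6) want 1×ALU +2rd +1wr — FU → AL0|MU1|ME0|BR1|rd1|wr0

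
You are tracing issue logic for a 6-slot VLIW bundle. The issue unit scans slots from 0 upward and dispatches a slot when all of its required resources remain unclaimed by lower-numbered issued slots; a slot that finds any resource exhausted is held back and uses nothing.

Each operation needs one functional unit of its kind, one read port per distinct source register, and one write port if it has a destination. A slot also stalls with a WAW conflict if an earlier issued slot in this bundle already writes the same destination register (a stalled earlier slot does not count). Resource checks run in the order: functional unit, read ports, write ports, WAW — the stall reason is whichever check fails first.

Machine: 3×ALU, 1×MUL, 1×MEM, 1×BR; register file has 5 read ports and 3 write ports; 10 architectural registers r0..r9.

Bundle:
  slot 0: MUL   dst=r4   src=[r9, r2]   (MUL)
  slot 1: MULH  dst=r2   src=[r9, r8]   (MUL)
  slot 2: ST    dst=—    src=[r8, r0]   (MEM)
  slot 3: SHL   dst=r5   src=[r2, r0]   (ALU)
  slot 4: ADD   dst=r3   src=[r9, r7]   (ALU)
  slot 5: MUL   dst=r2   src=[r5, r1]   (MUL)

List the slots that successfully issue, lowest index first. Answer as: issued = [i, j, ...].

issued = [0, 2]

(0) want 1×MUL +2rd +1wr — yes → AL3|MU0|ME1|BR1|rd3|wr2
(1) want 1×MUL +2rd +1wr — FU → AL3|MU0|ME1|BR1|rd3|wr2
(2) want 1×MEM +2rd +0wr — yes → AL3|MU0|ME0|BR1|rd1|wr2
(3) want 1×ALU +2rd +1wr — RD_PORT → AL3|MU0|ME0|BR1|rd1|wr2
(4) want 1×ALU +2rd +1wr — RD_PORT → AL3|MU0|ME0|BR1|rd1|wr2
(5) want 1×MUL +2rd +1wr — FU → AL3|MU0|ME0|BR1|rd1|wr2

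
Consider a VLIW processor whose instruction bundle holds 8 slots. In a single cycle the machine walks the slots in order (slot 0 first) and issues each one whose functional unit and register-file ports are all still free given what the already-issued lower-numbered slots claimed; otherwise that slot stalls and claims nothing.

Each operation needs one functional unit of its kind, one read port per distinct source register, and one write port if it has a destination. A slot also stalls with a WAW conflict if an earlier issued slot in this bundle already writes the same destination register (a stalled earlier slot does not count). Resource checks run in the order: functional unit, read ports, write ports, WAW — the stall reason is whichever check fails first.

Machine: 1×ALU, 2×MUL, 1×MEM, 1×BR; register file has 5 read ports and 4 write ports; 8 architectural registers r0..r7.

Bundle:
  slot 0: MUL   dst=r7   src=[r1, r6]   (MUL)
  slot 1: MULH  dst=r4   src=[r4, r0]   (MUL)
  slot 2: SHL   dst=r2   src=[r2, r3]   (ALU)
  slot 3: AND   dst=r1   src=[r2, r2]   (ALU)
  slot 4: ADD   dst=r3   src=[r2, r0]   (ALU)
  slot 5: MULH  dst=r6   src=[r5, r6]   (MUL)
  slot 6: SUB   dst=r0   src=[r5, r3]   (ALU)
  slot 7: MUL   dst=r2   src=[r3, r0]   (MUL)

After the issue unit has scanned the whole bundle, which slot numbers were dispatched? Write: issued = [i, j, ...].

issued = [0, 1, 3]

[0] MUL needs rd=2 wr=1: ok; after: ALU=1 MUL=1 MEM=1 BR=1, R=3, W=3
[1] MUL needs rd=2 wr=1: ok; after: ALU=1 MUL=0 MEM=1 BR=1, R=1, W=2
[2] ALU needs rd=2 wr=1: RD_PORT; after: ALU=1 MUL=0 MEM=1 BR=1, R=1, W=2
[3] ALU needs rd=1 wr=1: ok; after: ALU=0 MUL=0 MEM=1 BR=1, R=0, W=1
[4] ALU needs rd=2 wr=1: FU; after: ALU=0 MUL=0 MEM=1 BR=1, R=0, W=1
[5] MUL needs rd=2 wr=1: FU; after: ALU=0 MUL=0 MEM=1 BR=1, R=0, W=1
[6] ALU needs rd=2 wr=1: FU; after: ALU=0 MUL=0 MEM=1 BR=1, R=0, W=1
[7] MUL needs rd=2 wr=1: FU; after: ALU=0 MUL=0 MEM=1 BR=1, R=0, W=1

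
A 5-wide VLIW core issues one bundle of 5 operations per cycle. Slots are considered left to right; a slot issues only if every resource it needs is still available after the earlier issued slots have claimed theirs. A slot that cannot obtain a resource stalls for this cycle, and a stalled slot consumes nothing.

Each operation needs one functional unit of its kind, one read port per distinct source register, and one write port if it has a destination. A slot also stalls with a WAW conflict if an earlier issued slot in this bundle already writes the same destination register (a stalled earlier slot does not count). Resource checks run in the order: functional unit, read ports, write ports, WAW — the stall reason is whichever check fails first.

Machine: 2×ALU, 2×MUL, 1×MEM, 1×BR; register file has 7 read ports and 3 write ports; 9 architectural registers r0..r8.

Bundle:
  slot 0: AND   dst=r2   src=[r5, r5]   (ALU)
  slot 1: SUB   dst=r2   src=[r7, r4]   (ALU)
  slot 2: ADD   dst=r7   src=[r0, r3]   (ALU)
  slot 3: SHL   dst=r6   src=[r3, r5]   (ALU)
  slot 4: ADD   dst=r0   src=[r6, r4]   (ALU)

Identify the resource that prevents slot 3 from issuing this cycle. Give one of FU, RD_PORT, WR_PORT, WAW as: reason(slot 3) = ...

reason(slot 3) = FU

#0 ALU src=r5,r5 dispatched  <A:1 Mu:2 Ld:1 B:1 rd:6 wr:2>
#1 ALU src=r7,r4 held:WAW  <A:1 Mu:2 Ld:1 B:1 rd:6 wr:2>
#2 ALU src=r0,r3 dispatched  <A:0 Mu:2 Ld:1 B:1 rd:4 wr:1>
#3 ALU src=r3,r5 held:FU  <A:0 Mu:2 Ld:1 B:1 rd:4 wr:1>
#4 ALU src=r6,r4 held:FU  <A:0 Mu:2 Ld:1 B:1 rd:4 wr:1>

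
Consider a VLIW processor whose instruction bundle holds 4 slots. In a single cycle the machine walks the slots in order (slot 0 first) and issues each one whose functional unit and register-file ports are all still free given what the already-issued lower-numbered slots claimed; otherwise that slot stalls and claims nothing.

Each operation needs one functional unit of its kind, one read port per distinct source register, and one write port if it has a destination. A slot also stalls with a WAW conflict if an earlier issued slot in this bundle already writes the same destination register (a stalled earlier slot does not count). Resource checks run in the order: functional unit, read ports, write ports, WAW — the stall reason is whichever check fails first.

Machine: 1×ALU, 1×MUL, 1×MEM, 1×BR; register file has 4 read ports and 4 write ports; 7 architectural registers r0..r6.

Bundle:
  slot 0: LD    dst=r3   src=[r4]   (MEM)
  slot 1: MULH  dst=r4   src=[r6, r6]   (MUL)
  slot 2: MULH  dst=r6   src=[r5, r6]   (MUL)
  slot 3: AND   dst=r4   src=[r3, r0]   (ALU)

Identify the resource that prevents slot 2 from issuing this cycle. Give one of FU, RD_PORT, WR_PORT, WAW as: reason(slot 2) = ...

reason(slot 2) = FU

slot 0 (MEM): ISSUE — free A1,Mu1,Ld0,B1 rp3 wp3
slot 1 (MUL): ISSUE — free A1,Mu0,Ld0,B1 rp2 wp2
slot 2 (MUL): stall FU — free A1,Mu0,Ld0,B1 rp2 wp2
slot 3 (ALU): stall WAW — free A1,Mu0,Ld0,B1 rp2 wp2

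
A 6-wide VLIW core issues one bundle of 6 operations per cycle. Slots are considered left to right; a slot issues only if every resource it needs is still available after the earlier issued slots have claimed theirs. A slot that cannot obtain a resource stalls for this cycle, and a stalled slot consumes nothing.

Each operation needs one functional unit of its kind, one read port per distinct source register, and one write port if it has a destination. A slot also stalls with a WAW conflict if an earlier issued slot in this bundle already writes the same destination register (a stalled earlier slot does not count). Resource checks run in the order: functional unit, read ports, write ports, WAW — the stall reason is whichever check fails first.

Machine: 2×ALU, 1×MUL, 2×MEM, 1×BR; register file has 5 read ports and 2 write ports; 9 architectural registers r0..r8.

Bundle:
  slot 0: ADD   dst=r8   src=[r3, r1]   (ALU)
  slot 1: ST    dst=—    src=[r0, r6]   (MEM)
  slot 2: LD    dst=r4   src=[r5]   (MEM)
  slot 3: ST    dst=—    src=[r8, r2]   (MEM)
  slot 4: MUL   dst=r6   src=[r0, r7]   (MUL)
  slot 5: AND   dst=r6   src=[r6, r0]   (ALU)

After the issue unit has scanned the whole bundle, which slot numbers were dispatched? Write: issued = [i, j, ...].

[0] ALU needs rd=2 wr=1: ok; after: ALU=1 MUL=1 MEM=2 BR=1, R=3, W=1
[1] MEM needs rd=2 wr=0: ok; after: ALU=1 MUL=1 MEM=1 BR=1, R=1, W=1
[2] MEM needs rd=1 wr=1: ok; after: ALU=1 MUL=1 MEM=0 BR=1, R=0, W=0
[3] MEM needs rd=2 wr=0: FU; after: ALU=1 MUL=1 MEM=0 BR=1, R=0, W=0
[4] MUL needs rd=2 wr=1: RD_PORT; after: ALU=1 MUL=1 MEM=0 BR=1, R=0, W=0
[5] ALU needs rd=2 wr=1: RD_PORT; after: ALU=1 MUL=1 MEM=0 BR=1, R=0, W=0

issued = [0, 1, 2]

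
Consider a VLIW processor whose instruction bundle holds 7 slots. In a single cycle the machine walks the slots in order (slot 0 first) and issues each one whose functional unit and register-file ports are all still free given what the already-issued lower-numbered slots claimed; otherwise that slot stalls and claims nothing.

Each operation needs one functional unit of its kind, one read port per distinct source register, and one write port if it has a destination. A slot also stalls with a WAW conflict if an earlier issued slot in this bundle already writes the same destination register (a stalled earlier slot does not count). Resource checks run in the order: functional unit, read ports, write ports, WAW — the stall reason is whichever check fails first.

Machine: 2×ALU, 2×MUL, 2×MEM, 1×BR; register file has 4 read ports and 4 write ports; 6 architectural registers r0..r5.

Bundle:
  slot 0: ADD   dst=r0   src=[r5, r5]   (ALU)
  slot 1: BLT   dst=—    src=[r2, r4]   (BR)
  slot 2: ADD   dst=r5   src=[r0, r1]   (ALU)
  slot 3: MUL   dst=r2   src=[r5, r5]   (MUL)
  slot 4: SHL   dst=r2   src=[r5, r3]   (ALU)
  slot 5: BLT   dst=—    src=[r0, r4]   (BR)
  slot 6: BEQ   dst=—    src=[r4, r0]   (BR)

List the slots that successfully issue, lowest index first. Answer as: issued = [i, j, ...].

issued = [0, 1, 3]

slot 0 (ALU): ISSUE — free A1,Mu2,Ld2,B1 rp3 wp3
slot 1 (BR): ISSUE — free A1,Mu2,Ld2,B0 rp1 wp3
slot 2 (ALU): stall RD_PORT — free A1,Mu2,Ld2,B0 rp1 wp3
slot 3 (MUL): ISSUE — free A1,Mu1,Ld2,B0 rp0 wp2
slot 4 (ALU): stall RD_PORT — free A1,Mu1,Ld2,B0 rp0 wp2
slot 5 (BR): stall FU — free A1,Mu1,Ld2,B0 rp0 wp2
slot 6 (BR): stall FU — free A1,Mu1,Ld2,B0 rp0 wp2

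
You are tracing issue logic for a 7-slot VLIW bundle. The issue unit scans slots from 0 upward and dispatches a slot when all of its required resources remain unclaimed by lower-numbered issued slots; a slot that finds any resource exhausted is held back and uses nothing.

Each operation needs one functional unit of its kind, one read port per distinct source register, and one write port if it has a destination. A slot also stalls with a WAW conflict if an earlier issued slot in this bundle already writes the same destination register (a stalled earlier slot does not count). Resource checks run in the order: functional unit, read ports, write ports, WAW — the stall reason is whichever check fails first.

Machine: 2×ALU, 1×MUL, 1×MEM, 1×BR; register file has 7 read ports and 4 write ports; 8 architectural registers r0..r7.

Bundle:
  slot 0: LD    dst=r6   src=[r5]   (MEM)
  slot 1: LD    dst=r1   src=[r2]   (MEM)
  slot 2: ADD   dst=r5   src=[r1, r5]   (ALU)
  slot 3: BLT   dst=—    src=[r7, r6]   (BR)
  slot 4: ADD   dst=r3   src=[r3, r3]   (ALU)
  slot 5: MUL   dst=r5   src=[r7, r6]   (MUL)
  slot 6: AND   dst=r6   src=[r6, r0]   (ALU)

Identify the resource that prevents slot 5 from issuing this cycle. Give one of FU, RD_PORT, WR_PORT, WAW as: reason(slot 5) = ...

reason(slot 5) = RD_PORT

(0) want 1×MEM +1rd +1wr — yes → AL2|MU1|ME0|BR1|rd6|wr3
(1) want 1×MEM +1rd +1wr — FU → AL2|MU1|ME0|BR1|rd6|wr3
(2) want 1×ALU +2rd +1wr — yes → AL1|MU1|ME0|BR1|rd4|wr2
(3) want 1×BR +2rd +0wr — yes → AL1|MU1|ME0|BR0|rd2|wr2
(4) want 1×ALU +1rd +1wr — yes → AL0|MU1|ME0|BR0|rd1|wr1
(5) want 1×MUL +2rd +1wr — RD_PORT → AL0|MU1|ME0|BR0|rd1|wr1
(6) want 1×ALU +2rd +1wr — FU → AL0|MU1|ME0|BR0|rd1|wr1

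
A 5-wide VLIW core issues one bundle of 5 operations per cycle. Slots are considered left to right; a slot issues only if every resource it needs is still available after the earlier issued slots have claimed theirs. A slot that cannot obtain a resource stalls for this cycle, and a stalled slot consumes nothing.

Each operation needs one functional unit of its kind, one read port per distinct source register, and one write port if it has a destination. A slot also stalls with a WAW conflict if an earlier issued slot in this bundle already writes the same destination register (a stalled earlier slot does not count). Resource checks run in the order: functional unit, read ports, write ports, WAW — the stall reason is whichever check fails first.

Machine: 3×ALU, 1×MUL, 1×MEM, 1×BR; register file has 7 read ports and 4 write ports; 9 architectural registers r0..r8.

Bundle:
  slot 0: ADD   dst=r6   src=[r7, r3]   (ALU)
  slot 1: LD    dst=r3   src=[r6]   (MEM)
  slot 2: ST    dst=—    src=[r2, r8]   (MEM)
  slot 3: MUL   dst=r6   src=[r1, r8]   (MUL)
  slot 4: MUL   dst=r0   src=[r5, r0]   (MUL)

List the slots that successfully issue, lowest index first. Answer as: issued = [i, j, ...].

issued = [0, 1, 4]

  0. ALU→r6 ⇒ go  {2A/1Mu/1Ld/1B | 5r 3w}
  1. MEM→r3 ⇒ go  {2A/1Mu/0Ld/1B | 4r 2w}
  2. MEM ⇒ no(FU)  {2A/1Mu/0Ld/1B | 4r 2w}
  3. MUL→r6 ⇒ no(WAW)  {2A/1Mu/0Ld/1B | 4r 2w}
  4. MUL→r0 ⇒ go  {2A/0Mu/0Ld/1B | 2r 1w}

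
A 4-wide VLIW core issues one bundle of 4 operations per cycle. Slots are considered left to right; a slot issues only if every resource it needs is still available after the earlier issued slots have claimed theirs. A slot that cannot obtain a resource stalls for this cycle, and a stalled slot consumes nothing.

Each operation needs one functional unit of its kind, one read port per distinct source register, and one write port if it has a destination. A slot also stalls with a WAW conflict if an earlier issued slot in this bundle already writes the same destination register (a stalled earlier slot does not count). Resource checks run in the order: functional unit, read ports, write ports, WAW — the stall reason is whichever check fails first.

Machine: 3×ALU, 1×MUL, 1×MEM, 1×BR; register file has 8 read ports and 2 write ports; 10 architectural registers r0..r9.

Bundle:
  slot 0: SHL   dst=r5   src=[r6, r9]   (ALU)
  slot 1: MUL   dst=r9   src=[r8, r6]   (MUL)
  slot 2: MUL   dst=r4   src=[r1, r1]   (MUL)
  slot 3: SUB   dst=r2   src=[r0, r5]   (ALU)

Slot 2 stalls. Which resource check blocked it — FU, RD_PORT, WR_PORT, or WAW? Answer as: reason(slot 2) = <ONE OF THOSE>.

  0. ALU→r5 ⇒ go  {2A/1Mu/1Ld/1B | 6r 1w}
  1. MUL→r9 ⇒ go  {2A/0Mu/1Ld/1B | 4r 0w}
  2. MUL→r4 ⇒ no(FU)  {2A/0Mu/1Ld/1B | 4r 0w}
  3. ALU→r2 ⇒ no(WR_PORT)  {2A/0Mu/1Ld/1B | 4r 0w}

reason(slot 2) = FU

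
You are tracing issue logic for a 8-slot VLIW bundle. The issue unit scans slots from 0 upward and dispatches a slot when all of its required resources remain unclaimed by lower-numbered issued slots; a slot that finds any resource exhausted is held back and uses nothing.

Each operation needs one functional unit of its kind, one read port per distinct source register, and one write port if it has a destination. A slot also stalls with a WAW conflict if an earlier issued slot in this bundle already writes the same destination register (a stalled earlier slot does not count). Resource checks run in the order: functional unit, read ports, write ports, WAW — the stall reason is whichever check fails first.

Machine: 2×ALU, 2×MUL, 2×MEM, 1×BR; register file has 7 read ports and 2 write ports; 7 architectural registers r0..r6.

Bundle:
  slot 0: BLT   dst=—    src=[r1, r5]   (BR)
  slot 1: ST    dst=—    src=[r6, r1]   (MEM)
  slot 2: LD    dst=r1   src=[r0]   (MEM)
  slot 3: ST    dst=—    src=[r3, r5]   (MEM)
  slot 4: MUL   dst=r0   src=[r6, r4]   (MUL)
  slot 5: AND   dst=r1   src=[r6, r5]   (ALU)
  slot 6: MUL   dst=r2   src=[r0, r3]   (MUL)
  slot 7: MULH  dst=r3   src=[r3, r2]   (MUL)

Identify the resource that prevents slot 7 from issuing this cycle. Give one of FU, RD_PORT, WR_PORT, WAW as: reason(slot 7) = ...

[0] BR needs rd=2 wr=0: ok; after: ALU=2 MUL=2 MEM=2 BR=0, R=5, W=2
[1] MEM needs rd=2 wr=0: ok; after: ALU=2 MUL=2 MEM=1 BR=0, R=3, W=2
[2] MEM needs rd=1 wr=1: ok; after: ALU=2 MUL=2 MEM=0 BR=0, R=2, W=1
[3] MEM needs rd=2 wr=0: FU; after: ALU=2 MUL=2 MEM=0 BR=0, R=2, W=1
[4] MUL needs rd=2 wr=1: ok; after: ALU=2 MUL=1 MEM=0 BR=0, R=0, W=0
[5] ALU needs rd=2 wr=1: RD_PORT; after: ALU=2 MUL=1 MEM=0 BR=0, R=0, W=0
[6] MUL needs rd=2 wr=1: RD_PORT; after: ALU=2 MUL=1 MEM=0 BR=0, R=0, W=0
[7] MUL needs rd=2 wr=1: RD_PORT; after: ALU=2 MUL=1 MEM=0 BR=0, R=0, W=0

reason(slot 7) = RD_PORT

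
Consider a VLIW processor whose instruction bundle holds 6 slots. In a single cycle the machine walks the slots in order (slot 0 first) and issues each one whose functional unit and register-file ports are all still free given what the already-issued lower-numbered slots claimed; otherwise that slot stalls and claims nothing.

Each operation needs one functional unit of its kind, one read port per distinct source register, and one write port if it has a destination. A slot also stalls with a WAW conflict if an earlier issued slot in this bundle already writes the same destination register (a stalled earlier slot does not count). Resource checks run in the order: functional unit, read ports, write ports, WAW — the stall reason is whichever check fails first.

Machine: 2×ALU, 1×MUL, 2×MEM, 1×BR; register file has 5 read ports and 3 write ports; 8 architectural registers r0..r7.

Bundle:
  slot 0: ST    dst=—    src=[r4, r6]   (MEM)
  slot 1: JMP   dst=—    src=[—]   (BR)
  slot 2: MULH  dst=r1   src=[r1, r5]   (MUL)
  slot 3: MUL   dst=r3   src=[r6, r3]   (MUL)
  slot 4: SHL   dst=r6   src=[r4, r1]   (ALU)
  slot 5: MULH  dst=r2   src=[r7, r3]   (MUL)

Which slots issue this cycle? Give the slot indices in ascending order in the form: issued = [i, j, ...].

  0. MEM ⇒ go  {2A/1Mu/1Ld/1B | 3r 3w}
  1. BR ⇒ go  {2A/1Mu/1Ld/0B | 3r 3w}
  2. MUL→r1 ⇒ go  {2A/0Mu/1Ld/0B | 1r 2w}
  3. MUL→r3 ⇒ no(FU)  {2A/0Mu/1Ld/0B | 1r 2w}
  4. ALU→r6 ⇒ no(RD_PORT)  {2A/0Mu/1Ld/0B | 1r 2w}
  5. MUL→r2 ⇒ no(FU)  {2A/0Mu/1Ld/0B | 1r 2w}

issued = [0, 1, 2]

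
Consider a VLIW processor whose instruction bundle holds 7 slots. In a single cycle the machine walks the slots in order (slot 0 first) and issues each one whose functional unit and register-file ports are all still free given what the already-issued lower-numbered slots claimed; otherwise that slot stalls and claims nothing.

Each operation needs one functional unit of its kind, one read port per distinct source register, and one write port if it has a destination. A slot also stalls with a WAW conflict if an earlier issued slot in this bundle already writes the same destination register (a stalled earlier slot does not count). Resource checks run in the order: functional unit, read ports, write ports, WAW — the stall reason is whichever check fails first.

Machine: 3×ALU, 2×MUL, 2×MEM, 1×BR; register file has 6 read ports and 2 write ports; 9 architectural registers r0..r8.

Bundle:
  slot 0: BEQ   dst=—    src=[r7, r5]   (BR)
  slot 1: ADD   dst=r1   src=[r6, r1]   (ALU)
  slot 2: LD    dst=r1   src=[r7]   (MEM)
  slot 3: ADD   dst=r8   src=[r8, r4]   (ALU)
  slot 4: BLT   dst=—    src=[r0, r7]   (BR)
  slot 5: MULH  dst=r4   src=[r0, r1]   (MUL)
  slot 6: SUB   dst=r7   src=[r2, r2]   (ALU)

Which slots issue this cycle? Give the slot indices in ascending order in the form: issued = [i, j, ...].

issued = [0, 1, 3]

(0) want 1×BR +2rd +0wr — yes → AL3|MU2|ME2|BR0|rd4|wr2
(1) want 1×ALU +2rd +1wr — yes → AL2|MU2|ME2|BR0|rd2|wr1
(2) want 1×MEM +1rd +1wr — WAW → AL2|MU2|ME2|BR0|rd2|wr1
(3) want 1×ALU +2rd +1wr — yes → AL1|MU2|ME2|BR0|rd0|wr0
(4) want 1×BR +2rd +0wr — FU → AL1|MU2|ME2|BR0|rd0|wr0
(5) want 1×MUL +2rd +1wr — RD_PORT → AL1|MU2|ME2|BR0|rd0|wr0
(6) want 1×ALU +1rd +1wr — RD_PORT → AL1|MU2|ME2|BR0|rd0|wr0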